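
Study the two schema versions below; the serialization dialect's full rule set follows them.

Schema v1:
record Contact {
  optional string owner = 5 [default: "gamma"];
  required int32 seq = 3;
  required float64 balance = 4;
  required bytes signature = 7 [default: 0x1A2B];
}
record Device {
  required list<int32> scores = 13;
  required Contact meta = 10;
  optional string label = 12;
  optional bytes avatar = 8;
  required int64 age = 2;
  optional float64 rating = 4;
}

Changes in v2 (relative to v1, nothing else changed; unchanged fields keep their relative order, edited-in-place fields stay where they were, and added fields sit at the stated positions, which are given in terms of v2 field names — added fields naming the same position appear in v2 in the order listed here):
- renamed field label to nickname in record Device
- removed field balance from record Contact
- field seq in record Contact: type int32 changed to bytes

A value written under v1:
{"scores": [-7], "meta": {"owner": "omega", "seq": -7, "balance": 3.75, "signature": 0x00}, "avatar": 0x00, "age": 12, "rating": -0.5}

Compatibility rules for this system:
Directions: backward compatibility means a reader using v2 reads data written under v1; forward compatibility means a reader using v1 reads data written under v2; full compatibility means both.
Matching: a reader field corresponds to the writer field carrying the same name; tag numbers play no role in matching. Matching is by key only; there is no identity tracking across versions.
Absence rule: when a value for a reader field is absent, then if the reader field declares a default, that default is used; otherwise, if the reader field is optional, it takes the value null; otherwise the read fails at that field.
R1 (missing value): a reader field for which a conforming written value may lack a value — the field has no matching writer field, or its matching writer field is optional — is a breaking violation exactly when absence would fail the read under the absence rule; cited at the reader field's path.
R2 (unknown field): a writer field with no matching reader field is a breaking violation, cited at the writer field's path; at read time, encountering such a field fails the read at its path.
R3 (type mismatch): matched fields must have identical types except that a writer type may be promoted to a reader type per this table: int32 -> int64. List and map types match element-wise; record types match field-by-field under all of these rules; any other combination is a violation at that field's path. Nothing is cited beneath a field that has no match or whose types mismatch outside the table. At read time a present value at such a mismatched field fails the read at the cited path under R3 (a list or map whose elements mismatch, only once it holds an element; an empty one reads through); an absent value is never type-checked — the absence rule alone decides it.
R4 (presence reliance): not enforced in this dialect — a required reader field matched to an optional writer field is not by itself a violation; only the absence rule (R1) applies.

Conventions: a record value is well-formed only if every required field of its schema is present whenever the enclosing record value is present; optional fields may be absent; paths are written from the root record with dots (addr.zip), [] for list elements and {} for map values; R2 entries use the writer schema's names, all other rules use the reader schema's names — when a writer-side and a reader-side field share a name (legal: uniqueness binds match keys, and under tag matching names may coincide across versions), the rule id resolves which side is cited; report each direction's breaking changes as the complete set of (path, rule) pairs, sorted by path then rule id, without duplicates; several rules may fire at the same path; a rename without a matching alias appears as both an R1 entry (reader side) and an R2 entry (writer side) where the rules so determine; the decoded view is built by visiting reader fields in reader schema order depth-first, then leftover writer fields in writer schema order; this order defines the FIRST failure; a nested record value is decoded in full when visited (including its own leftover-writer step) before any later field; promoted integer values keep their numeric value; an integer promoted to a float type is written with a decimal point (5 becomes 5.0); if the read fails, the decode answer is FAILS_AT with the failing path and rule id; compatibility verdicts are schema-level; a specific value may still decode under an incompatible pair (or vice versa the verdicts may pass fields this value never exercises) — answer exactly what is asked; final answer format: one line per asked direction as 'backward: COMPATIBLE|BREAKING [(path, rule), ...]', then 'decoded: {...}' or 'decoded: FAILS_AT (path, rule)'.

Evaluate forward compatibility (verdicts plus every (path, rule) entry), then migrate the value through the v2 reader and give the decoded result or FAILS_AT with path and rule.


the writer's type comes first in each Device pair
forward for Device (reader v1, writer v2):
  scores <- scores (list<int32> -> list<int32>, writer required)
  meta <- meta (Contact -> Contact, writer required)
  label: no writer match
  avatar <- avatar (bytes -> bytes, writer optional)
  age <- age (int64 -> int64, writer required)
  rating <- rating (float64 -> float64, writer optional)
  writer nickname: unknown to reader
  meta.owner <- meta.owner (string -> string, writer optional)
  meta.seq <- meta.seq (bytes -> int32, writer required)
  meta.balance: no writer match
  meta.signature <- meta.signature (bytes -> bytes, writer required)
  rule R1 violated at meta.balance
  rule R3 violated at meta.seq
  rule R2 violated at nickname
  => forward verdict for Device: BREAKING, 3 violation(s)
migrating the Device value to v2:
  scores := [-7]
  meta.owner := "omega"
  read fails at meta.seq under R3
  => FAILS_AT (meta.seq, R3)

forward: BREAKING [(meta.balance, R1), (meta.seq, R3), (nickname, R2)]; decoded: FAILS_AT (meta.seq, R3)


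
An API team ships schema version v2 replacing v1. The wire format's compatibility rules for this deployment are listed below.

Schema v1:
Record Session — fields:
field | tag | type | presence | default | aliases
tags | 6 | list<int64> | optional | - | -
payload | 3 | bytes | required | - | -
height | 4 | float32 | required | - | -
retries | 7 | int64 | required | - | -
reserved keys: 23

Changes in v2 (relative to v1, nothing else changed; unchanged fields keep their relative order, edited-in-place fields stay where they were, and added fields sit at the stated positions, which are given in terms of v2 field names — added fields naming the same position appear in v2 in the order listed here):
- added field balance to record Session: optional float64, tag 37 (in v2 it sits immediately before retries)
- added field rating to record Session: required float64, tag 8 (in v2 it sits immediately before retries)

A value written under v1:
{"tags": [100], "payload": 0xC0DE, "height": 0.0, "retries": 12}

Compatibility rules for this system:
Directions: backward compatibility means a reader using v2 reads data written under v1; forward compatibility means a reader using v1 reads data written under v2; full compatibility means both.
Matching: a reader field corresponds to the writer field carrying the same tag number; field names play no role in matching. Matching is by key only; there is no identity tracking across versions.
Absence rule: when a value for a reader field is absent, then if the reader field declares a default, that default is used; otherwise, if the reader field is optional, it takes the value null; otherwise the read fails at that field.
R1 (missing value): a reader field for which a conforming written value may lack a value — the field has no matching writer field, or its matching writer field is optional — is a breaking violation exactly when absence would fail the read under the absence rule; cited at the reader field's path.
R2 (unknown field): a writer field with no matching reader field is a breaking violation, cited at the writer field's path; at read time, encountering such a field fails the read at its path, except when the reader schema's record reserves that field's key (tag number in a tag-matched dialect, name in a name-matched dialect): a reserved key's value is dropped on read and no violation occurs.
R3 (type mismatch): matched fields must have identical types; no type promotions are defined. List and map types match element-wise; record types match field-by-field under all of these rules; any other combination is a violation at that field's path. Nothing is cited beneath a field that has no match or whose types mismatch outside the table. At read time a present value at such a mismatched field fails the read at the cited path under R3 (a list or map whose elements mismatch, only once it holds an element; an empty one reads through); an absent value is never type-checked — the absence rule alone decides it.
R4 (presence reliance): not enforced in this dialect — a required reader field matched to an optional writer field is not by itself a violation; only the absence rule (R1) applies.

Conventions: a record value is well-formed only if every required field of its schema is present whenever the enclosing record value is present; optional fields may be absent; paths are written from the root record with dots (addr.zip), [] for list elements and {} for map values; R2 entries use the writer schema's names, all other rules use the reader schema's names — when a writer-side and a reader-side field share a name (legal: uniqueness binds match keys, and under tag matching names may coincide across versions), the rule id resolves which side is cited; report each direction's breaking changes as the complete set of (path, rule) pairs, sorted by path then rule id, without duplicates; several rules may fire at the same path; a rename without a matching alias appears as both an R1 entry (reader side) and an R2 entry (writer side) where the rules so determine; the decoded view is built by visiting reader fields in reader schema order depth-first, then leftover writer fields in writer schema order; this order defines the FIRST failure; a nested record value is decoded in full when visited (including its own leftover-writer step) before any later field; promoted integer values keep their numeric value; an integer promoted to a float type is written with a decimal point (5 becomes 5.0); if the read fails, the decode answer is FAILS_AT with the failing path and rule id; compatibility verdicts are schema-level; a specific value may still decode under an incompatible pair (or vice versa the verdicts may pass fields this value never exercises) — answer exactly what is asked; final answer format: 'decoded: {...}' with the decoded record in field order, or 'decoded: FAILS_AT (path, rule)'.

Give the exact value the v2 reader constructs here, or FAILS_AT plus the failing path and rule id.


decoded: FAILS_AT (rating, R1)

in Session below, arrows point writer -> reader
decode (reader v2):
  tags := [100]
  payload := 0xC0DE
  height := 0.0
  balance := null (missing; optional => null)
  read fails at rating under R1 (no fill)
  => FAILS_AT (rating, R1)
the rest of the Session diff is inert for this question:
  added field balance to record Session: optional float64, tag 37 (in v2 it sits immediately before retries) -> affects the rule determinations only; this particular Session value decodes identically


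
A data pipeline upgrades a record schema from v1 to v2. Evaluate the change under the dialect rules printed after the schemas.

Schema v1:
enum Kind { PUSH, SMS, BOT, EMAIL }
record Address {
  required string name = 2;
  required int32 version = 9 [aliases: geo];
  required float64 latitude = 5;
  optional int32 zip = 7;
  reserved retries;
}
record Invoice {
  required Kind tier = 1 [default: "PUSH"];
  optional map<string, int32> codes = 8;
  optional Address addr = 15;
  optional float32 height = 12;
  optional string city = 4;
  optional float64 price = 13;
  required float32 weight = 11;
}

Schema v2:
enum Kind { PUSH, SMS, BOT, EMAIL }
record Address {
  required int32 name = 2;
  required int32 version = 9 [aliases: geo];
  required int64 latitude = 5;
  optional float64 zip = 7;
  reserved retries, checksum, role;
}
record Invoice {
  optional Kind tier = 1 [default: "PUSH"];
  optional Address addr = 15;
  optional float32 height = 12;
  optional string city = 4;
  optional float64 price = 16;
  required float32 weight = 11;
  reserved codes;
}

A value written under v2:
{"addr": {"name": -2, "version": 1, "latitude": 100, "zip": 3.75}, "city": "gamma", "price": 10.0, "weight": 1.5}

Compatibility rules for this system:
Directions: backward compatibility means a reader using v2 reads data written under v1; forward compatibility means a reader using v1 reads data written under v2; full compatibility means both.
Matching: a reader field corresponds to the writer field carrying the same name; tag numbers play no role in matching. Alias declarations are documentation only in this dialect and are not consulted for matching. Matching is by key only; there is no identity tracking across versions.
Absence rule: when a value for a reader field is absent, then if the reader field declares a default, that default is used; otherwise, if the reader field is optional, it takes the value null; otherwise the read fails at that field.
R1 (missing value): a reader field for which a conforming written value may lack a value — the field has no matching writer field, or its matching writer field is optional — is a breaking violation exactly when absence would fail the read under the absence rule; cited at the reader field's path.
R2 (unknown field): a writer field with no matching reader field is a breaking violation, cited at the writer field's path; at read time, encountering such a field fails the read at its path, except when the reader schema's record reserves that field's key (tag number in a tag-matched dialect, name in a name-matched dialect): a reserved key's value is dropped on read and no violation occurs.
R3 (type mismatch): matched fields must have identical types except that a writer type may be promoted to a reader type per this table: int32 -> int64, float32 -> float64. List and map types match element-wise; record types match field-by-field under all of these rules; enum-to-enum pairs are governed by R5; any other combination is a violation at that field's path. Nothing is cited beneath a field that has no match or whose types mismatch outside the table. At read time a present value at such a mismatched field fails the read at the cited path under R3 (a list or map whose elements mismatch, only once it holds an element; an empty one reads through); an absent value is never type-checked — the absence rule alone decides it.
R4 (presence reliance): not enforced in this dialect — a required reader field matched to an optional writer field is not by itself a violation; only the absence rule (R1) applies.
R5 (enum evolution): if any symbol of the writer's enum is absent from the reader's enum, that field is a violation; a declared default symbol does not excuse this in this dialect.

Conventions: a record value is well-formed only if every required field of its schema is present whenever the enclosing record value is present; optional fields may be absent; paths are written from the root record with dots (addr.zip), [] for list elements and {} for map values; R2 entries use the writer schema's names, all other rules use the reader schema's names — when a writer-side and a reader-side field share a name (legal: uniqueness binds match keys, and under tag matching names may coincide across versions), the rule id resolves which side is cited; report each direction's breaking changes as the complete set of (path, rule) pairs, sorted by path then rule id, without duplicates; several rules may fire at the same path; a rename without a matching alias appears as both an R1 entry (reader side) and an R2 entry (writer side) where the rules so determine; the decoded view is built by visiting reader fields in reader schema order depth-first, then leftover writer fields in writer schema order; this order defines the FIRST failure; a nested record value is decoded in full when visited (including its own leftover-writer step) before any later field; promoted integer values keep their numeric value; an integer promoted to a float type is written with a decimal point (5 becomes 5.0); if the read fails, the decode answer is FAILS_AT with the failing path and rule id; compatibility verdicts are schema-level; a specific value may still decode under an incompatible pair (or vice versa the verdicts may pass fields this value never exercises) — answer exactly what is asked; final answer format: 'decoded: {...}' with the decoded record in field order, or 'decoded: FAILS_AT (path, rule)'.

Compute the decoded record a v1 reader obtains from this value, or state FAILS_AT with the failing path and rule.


the writer's type comes first in each Invoice pair
decode (reader v1):
  tier := "PUSH" (missing; default applied)
  codes := null (missing; optional => null)
  read fails at addr.name under R3
  => FAILS_AT (addr.name, R3)
the rest of the Invoice diff is inert for this question:
  field latitude in record Address: type float64 changed to int64 -> schema-level compatibility only; this Invoice value's decode is unchanged
  removed field codes from record Invoice (its key "codes" joins the reserved list) -> fires no rule on Invoice under this dialect and leaves the result unchanged
  field zip in record Address: type int32 changed to float64 -> schema-level compatibility only; this Invoice value's decode is unchanged
  field tier in record Invoice: required changed to optional -> fires no rule on Invoice under this dialect and leaves the result unchanged
  field price in record Invoice: tag 13 changed to 16 -> fires no rule on Invoice under this dialect and leaves the result unchanged

decoded: FAILS_AT (addr.name, R3)


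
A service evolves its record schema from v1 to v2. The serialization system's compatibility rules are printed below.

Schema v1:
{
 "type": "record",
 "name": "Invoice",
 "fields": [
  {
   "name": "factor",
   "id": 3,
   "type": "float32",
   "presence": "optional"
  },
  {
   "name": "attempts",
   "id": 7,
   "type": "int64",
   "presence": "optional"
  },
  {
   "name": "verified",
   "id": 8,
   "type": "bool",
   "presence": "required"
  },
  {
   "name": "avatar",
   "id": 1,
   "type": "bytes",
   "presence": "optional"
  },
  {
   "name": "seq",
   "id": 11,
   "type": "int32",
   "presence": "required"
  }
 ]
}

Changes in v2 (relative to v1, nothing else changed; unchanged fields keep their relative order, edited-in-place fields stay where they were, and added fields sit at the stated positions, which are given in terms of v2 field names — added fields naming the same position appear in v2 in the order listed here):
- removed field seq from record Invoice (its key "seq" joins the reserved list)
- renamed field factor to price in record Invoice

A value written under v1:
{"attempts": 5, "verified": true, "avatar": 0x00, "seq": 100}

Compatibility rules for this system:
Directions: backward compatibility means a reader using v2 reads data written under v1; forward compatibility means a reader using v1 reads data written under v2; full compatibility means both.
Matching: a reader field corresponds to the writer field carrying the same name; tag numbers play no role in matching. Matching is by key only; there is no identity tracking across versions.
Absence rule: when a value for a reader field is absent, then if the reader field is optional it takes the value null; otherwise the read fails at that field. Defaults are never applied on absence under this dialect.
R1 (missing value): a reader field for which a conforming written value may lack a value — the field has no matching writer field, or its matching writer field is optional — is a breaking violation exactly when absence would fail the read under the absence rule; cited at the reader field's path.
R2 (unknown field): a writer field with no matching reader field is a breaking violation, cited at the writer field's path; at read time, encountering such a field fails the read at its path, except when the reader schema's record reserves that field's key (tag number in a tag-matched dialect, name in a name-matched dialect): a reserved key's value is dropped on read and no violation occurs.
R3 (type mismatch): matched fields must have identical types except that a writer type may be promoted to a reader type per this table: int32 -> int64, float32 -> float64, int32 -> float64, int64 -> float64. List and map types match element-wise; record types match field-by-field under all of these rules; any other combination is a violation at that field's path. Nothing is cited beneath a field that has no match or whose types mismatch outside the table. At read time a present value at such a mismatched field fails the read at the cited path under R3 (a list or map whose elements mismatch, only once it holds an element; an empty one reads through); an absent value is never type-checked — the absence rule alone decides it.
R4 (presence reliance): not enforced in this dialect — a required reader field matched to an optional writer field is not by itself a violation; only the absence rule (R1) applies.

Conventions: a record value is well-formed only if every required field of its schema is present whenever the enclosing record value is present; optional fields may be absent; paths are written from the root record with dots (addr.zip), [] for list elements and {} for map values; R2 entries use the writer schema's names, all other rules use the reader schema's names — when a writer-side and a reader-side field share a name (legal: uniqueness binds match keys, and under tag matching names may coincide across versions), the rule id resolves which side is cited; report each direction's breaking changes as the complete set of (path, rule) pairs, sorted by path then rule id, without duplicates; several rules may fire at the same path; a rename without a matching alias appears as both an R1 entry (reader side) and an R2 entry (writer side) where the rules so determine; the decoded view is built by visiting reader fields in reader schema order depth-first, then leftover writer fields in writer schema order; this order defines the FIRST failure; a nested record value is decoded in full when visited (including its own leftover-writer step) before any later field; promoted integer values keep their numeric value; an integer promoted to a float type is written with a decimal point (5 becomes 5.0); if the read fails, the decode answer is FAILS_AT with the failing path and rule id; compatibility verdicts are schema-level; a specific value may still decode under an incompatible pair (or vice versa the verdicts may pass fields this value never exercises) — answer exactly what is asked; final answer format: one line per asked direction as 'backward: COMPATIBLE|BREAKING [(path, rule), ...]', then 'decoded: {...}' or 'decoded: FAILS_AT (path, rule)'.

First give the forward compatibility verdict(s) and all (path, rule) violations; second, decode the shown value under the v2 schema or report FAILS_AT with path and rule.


in Invoice below, arrows point writer -> reader
forward analysis of Invoice with v1 as reader and v2 as writer:
  factor: no writer-side match
  attempts: int64 -> int64, writer optional; from attempts
  verified: bool -> bool, writer required; from verified
  avatar: bytes -> bytes, writer optional; from avatar
  seq: no writer-side match
  writer field price has no reader counterpart
  R2 fires at price
  R1 fires at seq
  => 2 violation(s): forward is BREAKING for Invoice
migrating the Invoice value to v2:
  price := null (missing; optional => null)
  attempts := 5
  verified := true
  avatar := 0x00
  writer seq: reserved -> dropped
  => decoded: {"price": null, "attempts": 5, "verified": true, "avatar": 0x00}

forward: BREAKING [(price, R2), (seq, R1)]; decoded: {"price": null, "attempts": 5, "verified": true, "avatar": 0x00}


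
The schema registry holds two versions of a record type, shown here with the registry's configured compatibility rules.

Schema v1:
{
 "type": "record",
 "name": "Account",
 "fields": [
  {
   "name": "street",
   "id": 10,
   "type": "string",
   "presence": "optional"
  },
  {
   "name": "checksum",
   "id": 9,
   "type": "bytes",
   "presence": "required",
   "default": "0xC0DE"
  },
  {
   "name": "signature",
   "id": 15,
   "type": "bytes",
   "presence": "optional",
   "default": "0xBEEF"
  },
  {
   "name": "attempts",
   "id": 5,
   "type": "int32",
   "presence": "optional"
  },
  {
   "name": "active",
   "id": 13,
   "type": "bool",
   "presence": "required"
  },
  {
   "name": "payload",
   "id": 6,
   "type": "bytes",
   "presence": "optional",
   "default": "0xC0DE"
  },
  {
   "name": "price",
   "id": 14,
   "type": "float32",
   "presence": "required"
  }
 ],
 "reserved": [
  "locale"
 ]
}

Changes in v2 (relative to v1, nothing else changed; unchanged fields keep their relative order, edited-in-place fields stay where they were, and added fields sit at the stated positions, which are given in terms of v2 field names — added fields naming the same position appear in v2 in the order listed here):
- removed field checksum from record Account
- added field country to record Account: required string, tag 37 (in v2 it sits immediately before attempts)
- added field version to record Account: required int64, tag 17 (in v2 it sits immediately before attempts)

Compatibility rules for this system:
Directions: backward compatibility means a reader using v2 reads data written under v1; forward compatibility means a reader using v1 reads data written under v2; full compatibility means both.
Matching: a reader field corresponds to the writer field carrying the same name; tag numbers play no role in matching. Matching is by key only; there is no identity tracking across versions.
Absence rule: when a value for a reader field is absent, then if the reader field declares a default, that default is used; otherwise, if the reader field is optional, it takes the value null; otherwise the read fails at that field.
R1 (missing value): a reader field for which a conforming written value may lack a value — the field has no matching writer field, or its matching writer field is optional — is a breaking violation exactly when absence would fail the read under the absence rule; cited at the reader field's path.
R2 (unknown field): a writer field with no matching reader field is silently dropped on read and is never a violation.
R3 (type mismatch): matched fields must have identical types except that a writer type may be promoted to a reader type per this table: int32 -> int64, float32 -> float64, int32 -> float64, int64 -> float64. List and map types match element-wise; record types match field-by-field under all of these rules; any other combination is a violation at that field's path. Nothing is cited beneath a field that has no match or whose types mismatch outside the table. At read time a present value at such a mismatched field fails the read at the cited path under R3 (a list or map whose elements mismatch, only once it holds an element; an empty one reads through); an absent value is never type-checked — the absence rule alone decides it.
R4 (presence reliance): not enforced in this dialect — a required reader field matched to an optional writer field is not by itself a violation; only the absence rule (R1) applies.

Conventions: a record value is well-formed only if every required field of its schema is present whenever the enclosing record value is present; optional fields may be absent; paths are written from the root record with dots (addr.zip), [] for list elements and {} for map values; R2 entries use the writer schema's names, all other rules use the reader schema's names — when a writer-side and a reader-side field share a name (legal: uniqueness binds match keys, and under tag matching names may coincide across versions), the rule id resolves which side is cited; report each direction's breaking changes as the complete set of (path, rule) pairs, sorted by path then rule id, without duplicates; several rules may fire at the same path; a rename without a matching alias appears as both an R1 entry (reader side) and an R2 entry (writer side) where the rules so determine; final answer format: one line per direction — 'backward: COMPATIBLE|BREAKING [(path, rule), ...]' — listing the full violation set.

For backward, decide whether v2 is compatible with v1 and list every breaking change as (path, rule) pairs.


arrows below run writer -> reader for Account
checking backward for Account: reader v2 against writer v1:
  street: paired with writer street (string -> string; writer optional)
  signature: paired with writer signature (bytes -> bytes; writer optional)
  country: no writer-side match
  version: no writer-side match
  attempts: paired with writer attempts (int32 -> int32; writer optional)
  active: paired with writer active (bool -> bool; writer required)
  payload: paired with writer payload (bytes -> bytes; writer optional)
  price: paired with writer price (float32 -> float32; writer required)
  writer field checksum has no reader counterpart
  violation R1 at country
  violation R1 at version
  => 2 violation(s): backward is BREAKING for Account
remaining Account differences; none change what is asked:
  removed field checksum from record Account -> no rule fires on it in Account's dialect; the asked verdict holds

backward: BREAKING [(country, R1), (version, R1)]


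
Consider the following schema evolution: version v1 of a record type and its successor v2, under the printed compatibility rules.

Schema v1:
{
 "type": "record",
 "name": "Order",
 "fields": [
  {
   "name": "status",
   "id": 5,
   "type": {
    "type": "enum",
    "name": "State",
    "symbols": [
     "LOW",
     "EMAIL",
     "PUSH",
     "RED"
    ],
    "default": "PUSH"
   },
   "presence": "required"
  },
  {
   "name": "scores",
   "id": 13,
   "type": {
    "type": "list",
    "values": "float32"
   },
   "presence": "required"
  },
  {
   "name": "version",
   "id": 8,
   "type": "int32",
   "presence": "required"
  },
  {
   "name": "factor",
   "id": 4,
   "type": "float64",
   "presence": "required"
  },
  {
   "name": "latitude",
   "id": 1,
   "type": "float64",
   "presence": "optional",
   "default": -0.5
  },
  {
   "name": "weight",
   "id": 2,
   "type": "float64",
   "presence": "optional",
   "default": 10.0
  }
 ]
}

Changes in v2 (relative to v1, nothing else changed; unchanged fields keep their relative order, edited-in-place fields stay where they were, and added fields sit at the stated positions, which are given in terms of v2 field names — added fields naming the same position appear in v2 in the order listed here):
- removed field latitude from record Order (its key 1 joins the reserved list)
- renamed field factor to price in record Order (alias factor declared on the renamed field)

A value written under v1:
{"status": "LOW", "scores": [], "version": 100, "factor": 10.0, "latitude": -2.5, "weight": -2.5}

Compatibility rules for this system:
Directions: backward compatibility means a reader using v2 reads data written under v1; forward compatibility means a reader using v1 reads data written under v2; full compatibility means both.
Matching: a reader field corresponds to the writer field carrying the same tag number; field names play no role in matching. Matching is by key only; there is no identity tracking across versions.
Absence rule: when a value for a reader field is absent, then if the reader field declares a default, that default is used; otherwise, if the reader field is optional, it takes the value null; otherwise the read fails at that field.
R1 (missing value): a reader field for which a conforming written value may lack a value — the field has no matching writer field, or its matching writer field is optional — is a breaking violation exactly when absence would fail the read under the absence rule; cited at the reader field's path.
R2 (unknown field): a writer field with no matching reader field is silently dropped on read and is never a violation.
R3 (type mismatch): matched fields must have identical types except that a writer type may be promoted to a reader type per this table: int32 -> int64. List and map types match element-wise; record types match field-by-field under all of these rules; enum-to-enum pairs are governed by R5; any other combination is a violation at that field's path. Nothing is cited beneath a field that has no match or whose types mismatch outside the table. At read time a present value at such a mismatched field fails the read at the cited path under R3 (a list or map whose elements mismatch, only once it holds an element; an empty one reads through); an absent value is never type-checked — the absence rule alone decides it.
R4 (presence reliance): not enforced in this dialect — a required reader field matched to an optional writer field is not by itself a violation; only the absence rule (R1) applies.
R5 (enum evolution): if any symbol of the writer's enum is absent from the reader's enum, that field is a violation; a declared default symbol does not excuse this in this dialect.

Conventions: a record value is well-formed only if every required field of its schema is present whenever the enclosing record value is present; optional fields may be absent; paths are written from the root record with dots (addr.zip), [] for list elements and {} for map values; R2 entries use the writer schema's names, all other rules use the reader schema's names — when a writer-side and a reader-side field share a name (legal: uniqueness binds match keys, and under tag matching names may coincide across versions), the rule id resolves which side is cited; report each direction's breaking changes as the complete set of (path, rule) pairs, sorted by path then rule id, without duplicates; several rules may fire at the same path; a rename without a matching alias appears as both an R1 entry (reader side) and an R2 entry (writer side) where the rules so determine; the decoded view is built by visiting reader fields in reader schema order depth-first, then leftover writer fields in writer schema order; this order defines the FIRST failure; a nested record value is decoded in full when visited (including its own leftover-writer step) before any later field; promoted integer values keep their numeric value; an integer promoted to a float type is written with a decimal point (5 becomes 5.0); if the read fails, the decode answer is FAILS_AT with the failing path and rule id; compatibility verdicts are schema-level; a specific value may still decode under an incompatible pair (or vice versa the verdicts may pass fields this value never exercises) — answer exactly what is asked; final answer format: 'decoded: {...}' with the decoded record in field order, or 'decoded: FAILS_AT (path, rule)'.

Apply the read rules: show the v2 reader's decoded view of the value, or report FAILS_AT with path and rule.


each type pair in Order: writer, then reader
decode (reader v2):
  status := "LOW"
  scores := []
  version := 100
  price := 10.0 (from writer factor)
  weight := -2.5
  writer latitude: unmatched, discarded
  => decoded: {"status": "LOW", "scores": [], "version": 100, "price": 10.0, "weight": -2.5}

decoded: {"status": "LOW", "scores": [], "version": 100, "price": 10.0, "weight": -2.5}


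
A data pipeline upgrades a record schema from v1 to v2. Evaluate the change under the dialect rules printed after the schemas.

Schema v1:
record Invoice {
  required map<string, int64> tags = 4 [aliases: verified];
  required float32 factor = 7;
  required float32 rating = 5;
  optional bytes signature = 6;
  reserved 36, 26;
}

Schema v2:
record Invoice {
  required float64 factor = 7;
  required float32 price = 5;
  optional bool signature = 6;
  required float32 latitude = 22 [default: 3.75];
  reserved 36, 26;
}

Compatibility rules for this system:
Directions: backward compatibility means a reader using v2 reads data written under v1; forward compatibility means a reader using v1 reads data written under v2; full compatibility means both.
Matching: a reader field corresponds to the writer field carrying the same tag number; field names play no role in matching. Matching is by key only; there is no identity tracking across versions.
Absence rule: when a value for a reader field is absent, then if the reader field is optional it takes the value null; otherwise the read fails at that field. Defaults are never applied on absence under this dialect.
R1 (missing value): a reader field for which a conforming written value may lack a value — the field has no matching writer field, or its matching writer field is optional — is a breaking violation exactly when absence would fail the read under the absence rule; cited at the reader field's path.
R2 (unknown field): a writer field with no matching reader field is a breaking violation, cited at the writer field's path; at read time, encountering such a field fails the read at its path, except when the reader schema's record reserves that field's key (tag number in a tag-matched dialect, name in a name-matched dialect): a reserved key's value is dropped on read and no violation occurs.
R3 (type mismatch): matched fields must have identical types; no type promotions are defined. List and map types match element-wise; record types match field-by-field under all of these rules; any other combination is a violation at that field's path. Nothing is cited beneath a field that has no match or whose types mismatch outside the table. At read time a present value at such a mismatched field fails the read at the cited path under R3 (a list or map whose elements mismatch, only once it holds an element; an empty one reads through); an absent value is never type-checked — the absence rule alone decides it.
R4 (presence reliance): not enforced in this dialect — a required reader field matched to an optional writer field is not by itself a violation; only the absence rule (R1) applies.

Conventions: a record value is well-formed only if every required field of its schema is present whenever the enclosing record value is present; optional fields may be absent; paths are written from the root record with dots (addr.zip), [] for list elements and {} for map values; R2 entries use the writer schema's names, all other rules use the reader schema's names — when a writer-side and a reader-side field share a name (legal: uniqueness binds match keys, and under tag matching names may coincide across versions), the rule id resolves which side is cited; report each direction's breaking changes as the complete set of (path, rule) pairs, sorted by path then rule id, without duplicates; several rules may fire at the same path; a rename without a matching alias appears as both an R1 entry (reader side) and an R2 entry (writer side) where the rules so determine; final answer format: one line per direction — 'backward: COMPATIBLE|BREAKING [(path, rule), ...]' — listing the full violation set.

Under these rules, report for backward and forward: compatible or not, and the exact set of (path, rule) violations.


backward: BREAKING [(factor, R3), (latitude, R1), (signature, R3), (tags, R2)]; forward: BREAKING [(factor, R3), (latitude, R2), (signature, R3), (tags, R1)]

each type pair in Invoice: writer, then reader
backward analysis of Invoice with v2 as reader and v1 as writer:
  float32 -> float64, writer required: factor aligns to factor
  float32 -> float32, writer required: price aligns to rating
  bytes -> bool, writer optional: signature aligns to signature
  latitude: no writer match
  tags (writer side), unknown to reader
  R3 fires at factor
  R1 fires at latitude
  R3 fires at signature
  R2 fires at tags
  => backward: BREAKING (4)
forward analysis of Invoice with v1 as reader and v2 as writer:
  tags: no writer match
  float64 -> float32, writer required: factor aligns to factor
  float32 -> float32, writer required: rating aligns to price
  bool -> bytes, writer optional: signature aligns to signature
  latitude (writer side), unknown to reader
  R3 fires at factor
  R2 fires at latitude
  R3 fires at signature
  R1 fires at tags
  => forward: BREAKING (4)
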